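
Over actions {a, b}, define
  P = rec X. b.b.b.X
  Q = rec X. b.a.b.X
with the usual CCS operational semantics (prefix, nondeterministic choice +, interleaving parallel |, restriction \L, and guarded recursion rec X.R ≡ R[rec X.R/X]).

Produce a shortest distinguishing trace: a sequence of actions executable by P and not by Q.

bb

LTS(P): 3 reachable states
  p0 = rec X. b.b.b.X → ··b··> p1
  p1 = b.b.(rec X. b.b.b.X) → ··b··> p2
  p2 = b.(rec X. b.b.b.X) → ··b··> p0
LTS(Q): 3 reachable states
  q0 = rec X. b.a.b.X → ··b··> q1
  q1 = a.b.(rec X. b.a.b.X) → ··a··> q2
  q2 = b.(rec X. b.a.b.X) → ··b··> q0
Trace ⟨bb⟩ through P, begin at {p0}:
  step 1 (b): {p1}
  step 2 (b): {p2}
  P completes σ.
Trace ⟨bb⟩ through Q, begin at {q0}:
  step 1 (b): {q1}
  step 2 (b): no successor for Q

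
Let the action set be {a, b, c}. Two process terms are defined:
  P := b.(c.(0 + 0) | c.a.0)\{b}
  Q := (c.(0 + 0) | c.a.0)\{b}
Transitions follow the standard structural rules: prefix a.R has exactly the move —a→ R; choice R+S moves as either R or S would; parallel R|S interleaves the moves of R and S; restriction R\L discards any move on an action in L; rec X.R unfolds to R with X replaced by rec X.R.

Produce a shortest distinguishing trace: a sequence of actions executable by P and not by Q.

LTS(P): 7 reachable states
  s0 = b.(c.(0 + 0) | c.a.0)\{b} :: -b-> s1
  s1 = (c.(0 + 0) | c.a.0)\{b} :: -c-> s2, -c-> s3
  s2 = ((0 + 0) | c.a.0)\{b} :: -c-> s4
  s3 = (c.(0 + 0) | a.0)\{b} :: -a-> s5, -c-> s4
  s4 = ((0 + 0) | a.0)\{b} :: -a-> s6
  s5 = (c.(0 + 0) | 0)\{b} :: -c-> s6
  s6 = ((0 + 0) | 0)\{b} :: stopped
LTS(Q): 6 reachable states
  t0 = (c.(0 + 0) | c.a.0)\{b} :: -c-> t1, -c-> t2
  t1 = ((0 + 0) | c.a.0)\{b} :: -c-> t3
  t2 = (c.(0 + 0) | a.0)\{b} :: -a-> t4, -c-> t3
  t3 = ((0 + 0) | a.0)\{b} :: -a-> t5
  t4 = (c.(0 + 0) | 0)\{b} :: -c-> t5
  t5 = ((0 + 0) | 0)\{b} :: stopped
Executing b from P (initial set {s0}):
  after b @ step 1: {s1}
  ✓ P
Executing b from Q (initial set {t0}):
  after b @ step 1: no successor for Q

b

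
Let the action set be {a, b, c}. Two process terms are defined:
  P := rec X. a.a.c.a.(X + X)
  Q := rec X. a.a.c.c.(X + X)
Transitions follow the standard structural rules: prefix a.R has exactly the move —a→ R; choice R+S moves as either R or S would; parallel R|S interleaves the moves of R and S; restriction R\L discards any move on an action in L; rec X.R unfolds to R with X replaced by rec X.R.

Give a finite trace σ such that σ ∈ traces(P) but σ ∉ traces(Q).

aaca

LTS(P): 5 reachable states
  m0 = rec X. a.a.c.a.(X + X) | ··a··> m1
  m1 = a.c.a.((rec X. a.a.c.a.(X + X)) + (rec X. a.a.c.a.(X + X))) | ··a··> m2
  m2 = c.a.((rec X. a.a.c.a.(X + X)) + (rec X. a.a.c.a.(X + X))) | ··c··> m3
  m3 = a.((rec X. a.a.c.a.(X + X)) + (rec X. a.a.c.a.(X + X))) | ··a··> m4
  m4 = (rec X. a.a.c.a.(X + X)) + (rec X. a.a.c.a.(X + X)) | ··a··> m1
LTS(Q): 5 reachable states
  n0 = rec X. a.a.c.c.(X + X) | ··a··> n1
  n1 = a.c.c.((rec X. a.a.c.c.(X + X)) + (rec X. a.a.c.c.(X + X))) | ··a··> n2
  n2 = c.c.((rec X. a.a.c.c.(X + X)) + (rec X. a.a.c.c.(X + X))) | ··c··> n3
  n3 = c.((rec X. a.a.c.c.(X + X)) + (rec X. a.a.c.c.(X + X))) | ··c··> n4
  n4 = (rec X. a.a.c.c.(X + X)) + (rec X. a.a.c.c.(X + X)) | ··a··> n1
Trace ⟨aaca⟩ through P, begin at {m0}:
  [1] a ⇒ {m1}
  [2] a ⇒ {m2}
  [3] c ⇒ {m3}
  [4] a ⇒ {m4}
  ✓ P
Trace ⟨aaca⟩ through Q, begin at {n0}:
  [1] a ⇒ {n1}
  [2] a ⇒ {n2}
  [3] c ⇒ {n3}
  [4] a ⇒ ∅  — Q cannot continue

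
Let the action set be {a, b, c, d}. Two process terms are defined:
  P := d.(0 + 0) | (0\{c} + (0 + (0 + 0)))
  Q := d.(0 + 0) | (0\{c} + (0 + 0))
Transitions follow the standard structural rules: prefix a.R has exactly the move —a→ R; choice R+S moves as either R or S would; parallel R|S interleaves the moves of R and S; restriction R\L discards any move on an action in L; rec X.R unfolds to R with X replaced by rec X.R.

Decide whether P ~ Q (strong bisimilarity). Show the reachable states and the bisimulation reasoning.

P's transition system — 2 states:
  m0 = d.(0 + 0) | (0\{c} + (0 + (0 + 0))) ⊢ =d=> m1
  m1 = (0 + 0) | (0\{c} + (0 + (0 + 0))) ⊢ ∅
Q's transition system — 2 states:
  n0 = d.(0 + 0) | (0\{c} + (0 + 0)) ⊢ =d=> n1
  n1 = (0 + 0) | (0\{c} + (0 + 0)) ⊢ ∅
Coarsest stable partition (strong bisimilarity classes):
  B0 = {m0, n0}
  B1 = {m1, n1}
m0 ∈ B0, n0 ∈ B0 → same block

bisimilar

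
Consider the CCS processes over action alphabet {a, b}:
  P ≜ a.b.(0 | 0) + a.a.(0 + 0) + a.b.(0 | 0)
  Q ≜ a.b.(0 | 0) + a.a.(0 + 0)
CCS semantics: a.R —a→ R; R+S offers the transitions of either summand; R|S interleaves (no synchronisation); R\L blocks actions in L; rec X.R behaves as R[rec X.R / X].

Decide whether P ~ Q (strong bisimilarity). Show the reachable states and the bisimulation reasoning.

bisimilar

LTS(P): 5 reachable states
  u0 = a.b.(0 | 0) + a.a.(0 + 0) + a.b.(0 | 0) | ··a··> u1, ··a··> u2
  u1 = a.(0 + 0) | ··a··> u3
  u2 = b.(0 | 0) | ··b··> u4
  u3 = 0 + 0 | stopped
  u4 = 0 | 0 | stopped
LTS(Q): 5 reachable states
  v0 = a.b.(0 | 0) + a.a.(0 + 0) | ··a··> v1, ··a··> v2
  v1 = a.(0 + 0) | ··a··> v3
  v2 = b.(0 | 0) | ··b··> v4
  v3 = 0 + 0 | stopped
  v4 = 0 | 0 | stopped
Coarsest stable partition (strong bisimilarity classes):
  B0 = {u0, v0}
  B1 = {u1, v1}
  B2 = {u3, u4, v3, v4}
  B3 = {u2, v2}
u0 ∈ B0, v0 ∈ B0 → same block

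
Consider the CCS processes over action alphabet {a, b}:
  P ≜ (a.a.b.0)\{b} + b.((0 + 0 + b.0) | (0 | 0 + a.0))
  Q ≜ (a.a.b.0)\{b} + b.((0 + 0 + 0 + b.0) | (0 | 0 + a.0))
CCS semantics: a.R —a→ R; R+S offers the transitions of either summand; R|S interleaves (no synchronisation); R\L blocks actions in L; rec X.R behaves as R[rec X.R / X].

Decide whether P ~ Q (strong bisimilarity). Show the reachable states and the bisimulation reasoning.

P ~ Q

LTS(P): 7 reachable states
  s0 = (a.a.b.0)\{b} + b.((0 + 0 + b.0) | (0 | 0 + a.0)) ⊢ =a=> s1, =b=> s2
  s1 = (a.b.0)\{b} ⊢ =a=> s3
  s2 = (0 + 0 + b.0) | (0 | 0 + a.0) ⊢ =a=> s4, =b=> s5
  s3 = (b.0)\{b} ⊢ ·
  s4 = (0 + 0 + b.0) | 0 ⊢ =b=> s6
  s5 = 0 | (0 | 0 + a.0) ⊢ =a=> s6
  s6 = 0 | 0 ⊢ ·
LTS(Q): 7 reachable states
  t0 = (a.a.b.0)\{b} + b.((0 + 0 + 0 + b.0) | (0 | 0 + a.0)) ⊢ =a=> t1, =b=> t2
  t1 = (a.b.0)\{b} ⊢ =a=> t3
  t2 = (0 + 0 + 0 + b.0) | (0 | 0 + a.0) ⊢ =a=> t4, =b=> t5
  t3 = (b.0)\{b} ⊢ ·
  t4 = (0 + 0 + 0 + b.0) | 0 ⊢ =b=> t6
  t5 = 0 | (0 | 0 + a.0) ⊢ =a=> t6
  t6 = 0 | 0 ⊢ ·
Partition-refinement fixed point:
  B0 = {s0, t0}
  B1 = {s1, s5, t1, t5}
  B2 = {s3, s6, t3, t6}
  B3 = {s2, t2}
  B4 = {s4, t4}
s0 ∈ B0, t0 ∈ B0 → same block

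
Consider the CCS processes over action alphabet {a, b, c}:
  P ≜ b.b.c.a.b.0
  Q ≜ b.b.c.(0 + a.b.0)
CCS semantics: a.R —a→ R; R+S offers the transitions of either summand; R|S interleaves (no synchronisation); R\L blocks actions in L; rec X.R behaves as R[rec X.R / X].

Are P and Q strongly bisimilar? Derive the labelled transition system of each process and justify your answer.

bisimilar

Reachable graph of P (6 states):
  m0 = b.b.c.a.b.0 has moves —b→ m1
  m1 = b.c.a.b.0 has moves —b→ m2
  m2 = c.a.b.0 has moves —c→ m3
  m3 = a.b.0 has moves —a→ m4
  m4 = b.0 has moves —b→ m5
  m5 = 0 has moves stopped
Reachable graph of Q (6 states):
  n0 = b.b.c.(0 + a.b.0) has moves —b→ n1
  n1 = b.c.(0 + a.b.0) has moves —b→ n2
  n2 = c.(0 + a.b.0) has moves —c→ n3
  n3 = 0 + a.b.0 has moves —a→ n4
  n4 = b.0 has moves —b→ n5
  n5 = 0 has moves stopped
Partition-refinement fixed point:
  B0 = {m0, n0}
  B1 = {m1, n1}
  B2 = {m2, n2}
  B3 = {m3, n3}
  B4 = {m4, n4}
  B5 = {m5, n5}
m0 ∈ B0, n0 ∈ B0 → same block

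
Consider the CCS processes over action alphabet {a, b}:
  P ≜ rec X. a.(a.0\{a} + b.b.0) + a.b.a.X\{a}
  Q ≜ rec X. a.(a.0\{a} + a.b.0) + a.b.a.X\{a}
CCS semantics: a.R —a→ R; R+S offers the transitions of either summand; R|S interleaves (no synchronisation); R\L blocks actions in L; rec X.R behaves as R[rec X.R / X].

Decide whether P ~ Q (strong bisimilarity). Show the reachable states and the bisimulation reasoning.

NO

Reachable graph of P (8 states):
  m0 = rec X. a.(a.0\{a} + b.b.0) + a.b.a.X\{a} :: --a--▸ m1, --a--▸ m2
  m1 = a.0\{a} + b.b.0 :: --a--▸ m3, --b--▸ m4
  m2 = b.a.(rec X. a.(a.0\{a} + b.b.0) + a.b.a.X\{a})\{a} :: --b--▸ m5
  m3 = 0\{a} :: stopped
  m4 = b.0 :: --b--▸ m6
  m5 = a.(rec X. a.(a.0\{a} + b.b.0) + a.b.a.X\{a})\{a} :: --a--▸ m7
  m6 = 0 :: stopped
  m7 = (rec X. a.(a.0\{a} + b.b.0) + a.b.a.X\{a})\{a} :: stopped
Reachable graph of Q (8 states):
  n0 = rec X. a.(a.0\{a} + a.b.0) + a.b.a.X\{a} :: --a--▸ n1, --a--▸ n2
  n1 = a.0\{a} + a.b.0 :: --a--▸ n3, --a--▸ n4
  n2 = b.a.(rec X. a.(a.0\{a} + a.b.0) + a.b.a.X\{a})\{a} :: --b--▸ n5
  n3 = 0\{a} :: stopped
  n4 = b.0 :: --b--▸ n6
  n5 = a.(rec X. a.(a.0\{a} + a.b.0) + a.b.a.X\{a})\{a} :: --a--▸ n7
  n6 = 0 :: stopped
  n7 = (rec X. a.(a.0\{a} + a.b.0) + a.b.a.X\{a})\{a} :: stopped
Coarsest stable partition (strong bisimilarity classes):
  B0 = {m0}
  B1 = {m1}
  B2 = {m3, m6, m7, n3, n6, n7}
  B3 = {m4, n4}
  B4 = {m2, n2}
  B5 = {m5, n5}
  B6 = {n0}
  B7 = {n1}
m0 ∈ B0, n0 ∈ B6 → different blocks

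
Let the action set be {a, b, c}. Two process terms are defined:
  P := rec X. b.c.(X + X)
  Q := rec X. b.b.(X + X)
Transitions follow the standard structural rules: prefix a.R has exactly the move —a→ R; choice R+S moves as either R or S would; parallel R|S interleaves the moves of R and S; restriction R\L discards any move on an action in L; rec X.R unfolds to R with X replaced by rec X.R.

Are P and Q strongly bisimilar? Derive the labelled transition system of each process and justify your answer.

Reachable graph of P (3 states):
  m0 = rec X. b.c.(X + X) → —b→ m1
  m1 = c.((rec X. b.c.(X + X)) + (rec X. b.c.(X + X))) → —c→ m2
  m2 = (rec X. b.c.(X + X)) + (rec X. b.c.(X + X)) → —b→ m1
Reachable graph of Q (3 states):
  n0 = rec X. b.b.(X + X) → —b→ n1
  n1 = b.((rec X. b.b.(X + X)) + (rec X. b.b.(X + X))) → —b→ n2
  n2 = (rec X. b.b.(X + X)) + (rec X. b.b.(X + X)) → —b→ n1
Partition-refinement fixed point:
  B0 = {m0, m2}
  B1 = {m1}
  B2 = {n0, n1, n2}
m0 ∈ B0, n0 ∈ B2 → different blocks

NO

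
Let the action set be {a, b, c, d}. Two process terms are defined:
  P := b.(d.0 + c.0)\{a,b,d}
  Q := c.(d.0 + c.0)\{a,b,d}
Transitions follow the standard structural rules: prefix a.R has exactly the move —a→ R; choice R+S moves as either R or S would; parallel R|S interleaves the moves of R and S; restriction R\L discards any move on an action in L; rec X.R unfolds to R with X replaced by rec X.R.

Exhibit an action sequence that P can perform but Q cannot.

P's transition system — 3 states:
  u0 = b.(d.0 + c.0)\{a,b,d} :: ··b··> u1
  u1 = (d.0 + c.0)\{a,b,d} :: ··c··> u2
  u2 = 0\{a,b,d} :: ∅
Q's transition system — 3 states:
  v0 = c.(d.0 + c.0)\{a,b,d} :: ··c··> v1
  v1 = (d.0 + c.0)\{a,b,d} :: ··c··> v2
  v2 = 0\{a,b,d} :: ∅
Trace ⟨b⟩ through P, begin at {u0}:
  step 1 (b): {u1}
  P completes σ.
Trace ⟨b⟩ through Q, begin at {v0}:
  step 1 (b): ∅  — Q cannot continue

b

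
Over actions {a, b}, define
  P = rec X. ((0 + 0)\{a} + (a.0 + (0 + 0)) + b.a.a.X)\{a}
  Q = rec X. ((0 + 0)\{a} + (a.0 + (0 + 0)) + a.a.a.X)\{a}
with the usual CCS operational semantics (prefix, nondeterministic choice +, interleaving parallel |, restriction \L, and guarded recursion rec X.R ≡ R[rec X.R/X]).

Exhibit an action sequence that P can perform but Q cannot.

b

LTS(P): 2 reachable states
  m0 = rec X. ((0 + 0)\{a} + (a.0 + (0 + 0)) + b.a.a.X)\{a} ⊢ =b=> m1
  m1 = (a.a.(rec X. ((0 + 0)\{a} + (a.0 + (0 + 0)) + b.a.a.X)\{a}))\{a} ⊢ ·
LTS(Q): 1 reachable states
  n0 = rec X. ((0 + 0)\{a} + (a.0 + (0 + 0)) + a.a.a.X)\{a} ⊢ ·
Executing b from P (initial set {m0}):
  [1] b ⇒ {m1}
  — P admits the full trace.
Executing b from Q (initial set {n0}):
  [1] b ⇒ no successor for Q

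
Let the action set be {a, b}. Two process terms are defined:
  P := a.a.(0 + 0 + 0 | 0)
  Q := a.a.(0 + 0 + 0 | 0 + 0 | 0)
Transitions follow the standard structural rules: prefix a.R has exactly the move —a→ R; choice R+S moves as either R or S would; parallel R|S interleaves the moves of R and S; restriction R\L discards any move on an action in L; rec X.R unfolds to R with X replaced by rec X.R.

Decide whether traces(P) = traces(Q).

Reachable graph of P (3 states):
  s0 = a.a.(0 + 0 + 0 | 0) | —a→ s1
  s1 = a.(0 + 0 + 0 | 0) | —a→ s2
  s2 = 0 + 0 + 0 | 0 | deadlocked
Reachable graph of Q (3 states):
  t0 = a.a.(0 + 0 + 0 | 0 + 0 | 0) | —a→ t1
  t1 = a.(0 + 0 + 0 | 0 + 0 | 0) | —a→ t2
  t2 = 0 + 0 + 0 | 0 + 0 | 0 | deadlocked
Bisimilarity quotient blocks:
  B0 = {s0, t0}
  B1 = {s1, t1}
  B2 = {s2, t2}
s0 ∈ B0, t0 ∈ B0 → same block
Bisimilar ⇒ trace-equivalent.

YES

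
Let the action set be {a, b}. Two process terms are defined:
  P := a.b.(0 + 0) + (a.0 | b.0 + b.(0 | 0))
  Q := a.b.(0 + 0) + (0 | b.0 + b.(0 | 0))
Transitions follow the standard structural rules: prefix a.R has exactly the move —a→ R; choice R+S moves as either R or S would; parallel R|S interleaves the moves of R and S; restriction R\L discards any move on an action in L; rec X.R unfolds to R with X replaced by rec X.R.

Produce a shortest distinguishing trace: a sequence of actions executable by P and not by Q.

Reachable graph of P (6 states):
  m0 = a.b.(0 + 0) + (a.0 | b.0 + b.(0 | 0)) | —a→ m1, —a→ m2, —b→ m3, —b→ m4
  m1 = 0 | b.0 | —b→ m3
  m2 = b.(0 + 0) | —b→ m5
  m3 = 0 | 0 | (no moves)
  m4 = a.0 | 0 | —a→ m3
  m5 = 0 + 0 | (no moves)
Reachable graph of Q (4 states):
  n0 = a.b.(0 + 0) + (0 | b.0 + b.(0 | 0)) | —a→ n1, —b→ n2
  n1 = b.(0 + 0) | —b→ n3
  n2 = 0 | 0 | (no moves)
  n3 = 0 + 0 | (no moves)
Trace ⟨ba⟩ through P, begin at {m0}:
  step 1 (b): {m3, m4}
  step 2 (a): {m3}
  P completes σ.
Trace ⟨ba⟩ through Q, begin at {n0}:
  step 1 (b): {n2}
  step 2 (a): no successor for Q

ba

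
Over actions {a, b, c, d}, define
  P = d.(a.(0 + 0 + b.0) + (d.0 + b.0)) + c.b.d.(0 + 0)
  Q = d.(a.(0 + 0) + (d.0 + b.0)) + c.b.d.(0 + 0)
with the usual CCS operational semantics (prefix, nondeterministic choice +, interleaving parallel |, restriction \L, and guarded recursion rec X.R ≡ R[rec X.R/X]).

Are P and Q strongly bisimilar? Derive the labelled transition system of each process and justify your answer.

P ≁ Q

P's transition system — 7 states:
  s0 = d.(a.(0 + 0 + b.0) + (d.0 + b.0)) + c.b.d.(0 + 0) → --c--▸ s1, --d--▸ s2
  s1 = b.d.(0 + 0) → --b--▸ s3
  s2 = a.(0 + 0 + b.0) + (d.0 + b.0) → --a--▸ s4, --b--▸ s5, --d--▸ s5
  s3 = d.(0 + 0) → --d--▸ s6
  s4 = 0 + 0 + b.0 → --b--▸ s5
  s5 = 0 → deadlocked
  s6 = 0 + 0 → deadlocked
Q's transition system — 6 states:
  t0 = d.(a.(0 + 0) + (d.0 + b.0)) + c.b.d.(0 + 0) → --c--▸ t1, --d--▸ t2
  t1 = b.d.(0 + 0) → --b--▸ t3
  t2 = a.(0 + 0) + (d.0 + b.0) → --a--▸ t4, --b--▸ t5, --d--▸ t5
  t3 = d.(0 + 0) → --d--▸ t4
  t4 = 0 + 0 → deadlocked
  t5 = 0 → deadlocked
Partition-refinement fixed point:
  B0 = {s0}
  B1 = {s2}
  B2 = {s4}
  B3 = {s5, s6, t4, t5}
  B4 = {s1, t1}
  B5 = {s3, t3}
  B6 = {t0}
  B7 = {t2}
s0 ∈ B0, t0 ∈ B6 → different blocks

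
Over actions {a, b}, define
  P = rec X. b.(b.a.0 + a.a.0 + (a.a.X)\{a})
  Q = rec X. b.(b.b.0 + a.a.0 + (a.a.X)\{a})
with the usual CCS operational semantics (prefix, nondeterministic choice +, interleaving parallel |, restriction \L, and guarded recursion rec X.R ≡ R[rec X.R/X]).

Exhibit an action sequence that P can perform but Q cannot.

Reachable graph of P (4 states):
  p0 = rec X. b.(b.a.0 + a.a.0 + (a.a.X)\{a}) → --b--▸ p1
  p1 = b.a.0 + a.a.0 + (a.a.(rec X. b.(b.a.0 + a.a.0 + (a.a.X)\{a})))\{a} → --a--▸ p2, --b--▸ p2
  p2 = a.0 → --a--▸ p3
  p3 = 0 → stopped
Reachable graph of Q (5 states):
  q0 = rec X. b.(b.b.0 + a.a.0 + (a.a.X)\{a}) → --b--▸ q1
  q1 = b.b.0 + a.a.0 + (a.a.(rec X. b.(b.b.0 + a.a.0 + (a.a.X)\{a})))\{a} → --a--▸ q2, --b--▸ q3
  q2 = a.0 → --a--▸ q4
  q3 = b.0 → --b--▸ q4
  q4 = 0 → stopped
Executing bba from P (initial set {p0}):
  after b @ step 1: {p1}
  after b @ step 2: {p2}
  after a @ step 3: {p3}
  ✓ P
Executing bba from Q (initial set {q0}):
  after b @ step 1: {q1}
  after b @ step 2: {q3}
  after a @ step 3: ∅ (Q stuck)

bba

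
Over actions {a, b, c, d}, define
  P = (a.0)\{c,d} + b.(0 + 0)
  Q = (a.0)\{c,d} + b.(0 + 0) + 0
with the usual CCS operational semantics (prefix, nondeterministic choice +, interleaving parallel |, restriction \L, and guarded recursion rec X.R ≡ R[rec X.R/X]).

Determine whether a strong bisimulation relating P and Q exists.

P ~ Q

Reachable graph of P (3 states):
  p0 = (a.0)\{c,d} + b.(0 + 0) has moves —a→ p1, —b→ p2
  p1 = 0\{c,d} has moves ·
  p2 = 0 + 0 has moves ·
Reachable graph of Q (3 states):
  q0 = (a.0)\{c,d} + b.(0 + 0) + 0 has moves —a→ q1, —b→ q2
  q1 = 0\{c,d} has moves ·
  q2 = 0 + 0 has moves ·
Bisimilarity quotient blocks:
  B0 = {p0, q0}
  B1 = {p1, p2, q1, q2}
p0 ∈ B0, q0 ∈ B0 → same block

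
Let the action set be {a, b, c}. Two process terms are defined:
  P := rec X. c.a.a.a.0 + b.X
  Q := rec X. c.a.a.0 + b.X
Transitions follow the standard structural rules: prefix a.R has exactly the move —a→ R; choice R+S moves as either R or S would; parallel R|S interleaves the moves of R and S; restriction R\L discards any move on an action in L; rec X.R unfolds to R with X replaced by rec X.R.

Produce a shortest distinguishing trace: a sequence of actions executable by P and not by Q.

LTS(P): 5 reachable states
  m0 = rec X. c.a.a.a.0 + b.X ⊢ ··b··> m0, ··c··> m1
  m1 = a.a.a.0 ⊢ ··a··> m2
  m2 = a.a.0 ⊢ ··a··> m3
  m3 = a.0 ⊢ ··a··> m4
  m4 = 0 ⊢ stopped
LTS(Q): 4 reachable states
  n0 = rec X. c.a.a.0 + b.X ⊢ ··b··> n0, ··c··> n1
  n1 = a.a.0 ⊢ ··a··> n2
  n2 = a.0 ⊢ ··a··> n3
  n3 = 0 ⊢ stopped
Run σ = ⟨caaa⟩ on P: start {m0}
  [1] c ⇒ {m1}
  [2] a ⇒ {m2}
  [3] a ⇒ {m3}
  [4] a ⇒ {m4}
  ✓ P
Run σ = ⟨caaa⟩ on Q: start {n0}
  [1] c ⇒ {n1}
  [2] a ⇒ {n2}
  [3] a ⇒ {n3}
  [4] a ⇒ ∅ (Q stuck)

caaa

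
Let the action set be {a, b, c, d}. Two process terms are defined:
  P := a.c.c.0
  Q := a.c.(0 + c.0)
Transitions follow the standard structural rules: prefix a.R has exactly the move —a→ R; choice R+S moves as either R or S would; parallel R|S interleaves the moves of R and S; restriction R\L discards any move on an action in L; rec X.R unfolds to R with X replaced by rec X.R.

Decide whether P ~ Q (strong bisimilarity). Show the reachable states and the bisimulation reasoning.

bisimilar

Reachable graph of P (4 states):
  p0 = a.c.c.0 ⊢ —a→ p1
  p1 = c.c.0 ⊢ —c→ p2
  p2 = c.0 ⊢ —c→ p3
  p3 = 0 ⊢ stopped
Reachable graph of Q (4 states):
  q0 = a.c.(0 + c.0) ⊢ —a→ q1
  q1 = c.(0 + c.0) ⊢ —c→ q2
  q2 = 0 + c.0 ⊢ —c→ q3
  q3 = 0 ⊢ stopped
Bisimilarity quotient blocks:
  B0 = {p0, q0}
  B1 = {p1, q1}
  B2 = {p2, q2}
  B3 = {p3, q3}
p0 ∈ B0, q0 ∈ B0 → same block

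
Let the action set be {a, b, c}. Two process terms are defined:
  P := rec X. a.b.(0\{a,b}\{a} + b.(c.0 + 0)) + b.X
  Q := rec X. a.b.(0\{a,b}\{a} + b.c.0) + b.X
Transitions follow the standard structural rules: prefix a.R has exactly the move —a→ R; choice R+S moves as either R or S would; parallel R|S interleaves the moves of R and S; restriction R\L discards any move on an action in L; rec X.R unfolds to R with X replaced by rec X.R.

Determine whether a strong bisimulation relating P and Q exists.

bisimilar

P's transition system — 5 states:
  u0 = rec X. a.b.(0\{a,b}\{a} + b.(c.0 + 0)) + b.X | =a=> u1, =b=> u0
  u1 = b.(0\{a,b}\{a} + b.(c.0 + 0)) | =b=> u2
  u2 = 0\{a,b}\{a} + b.(c.0 + 0) | =b=> u3
  u3 = c.0 + 0 | =c=> u4
  u4 = 0 | ·
Q's transition system — 5 states:
  v0 = rec X. a.b.(0\{a,b}\{a} + b.c.0) + b.X | =a=> v1, =b=> v0
  v1 = b.(0\{a,b}\{a} + b.c.0) | =b=> v2
  v2 = 0\{a,b}\{a} + b.c.0 | =b=> v3
  v3 = c.0 | =c=> v4
  v4 = 0 | ·
Partition-refinement fixed point:
  B0 = {u0, v0}
  B1 = {u1, v1}
  B2 = {u2, v2}
  B3 = {u3, v3}
  B4 = {u4, v4}
u0 ∈ B0, v0 ∈ B0 → same block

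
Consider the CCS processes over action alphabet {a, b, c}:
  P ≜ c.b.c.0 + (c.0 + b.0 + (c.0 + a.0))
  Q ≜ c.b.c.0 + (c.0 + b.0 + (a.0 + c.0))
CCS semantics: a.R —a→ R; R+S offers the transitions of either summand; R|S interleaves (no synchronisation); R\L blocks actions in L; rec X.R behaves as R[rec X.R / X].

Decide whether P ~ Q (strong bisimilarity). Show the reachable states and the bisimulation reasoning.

P ~ Q

Reachable graph of P (4 states):
  s0 = c.b.c.0 + (c.0 + b.0 + (c.0 + a.0)) → =a=> s1, =b=> s1, =c=> s1, =c=> s2
  s1 = 0 → (no moves)
  s2 = b.c.0 → =b=> s3
  s3 = c.0 → =c=> s1
Reachable graph of Q (4 states):
  t0 = c.b.c.0 + (c.0 + b.0 + (a.0 + c.0)) → =a=> t1, =b=> t1, =c=> t1, =c=> t2
  t1 = 0 → (no moves)
  t2 = b.c.0 → =b=> t3
  t3 = c.0 → =c=> t1
Bisimilarity quotient blocks:
  B0 = {s0, t0}
  B1 = {s1, t1}
  B2 = {s2, t2}
  B3 = {s3, t3}
s0 ∈ B0, t0 ∈ B0 → same block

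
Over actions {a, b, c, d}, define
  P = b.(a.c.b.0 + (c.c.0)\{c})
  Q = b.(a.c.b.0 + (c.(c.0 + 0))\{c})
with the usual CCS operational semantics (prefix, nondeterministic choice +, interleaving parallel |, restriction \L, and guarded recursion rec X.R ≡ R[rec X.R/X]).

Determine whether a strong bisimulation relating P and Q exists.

Reachable graph of P (5 states):
  s0 = b.(a.c.b.0 + (c.c.0)\{c}) | -b-> s1
  s1 = a.c.b.0 + (c.c.0)\{c} | -a-> s2
  s2 = c.b.0 | -c-> s3
  s3 = b.0 | -b-> s4
  s4 = 0 | ∅
Reachable graph of Q (5 states):
  t0 = b.(a.c.b.0 + (c.(c.0 + 0))\{c}) | -b-> t1
  t1 = a.c.b.0 + (c.(c.0 + 0))\{c} | -a-> t2
  t2 = c.b.0 | -c-> t3
  t3 = b.0 | -b-> t4
  t4 = 0 | ∅
Coarsest stable partition (strong bisimilarity classes):
  B0 = {s0, t0}
  B1 = {s1, t1}
  B2 = {s2, t2}
  B3 = {s3, t3}
  B4 = {s4, t4}
s0 ∈ B0, t0 ∈ B0 → same block

bisimilar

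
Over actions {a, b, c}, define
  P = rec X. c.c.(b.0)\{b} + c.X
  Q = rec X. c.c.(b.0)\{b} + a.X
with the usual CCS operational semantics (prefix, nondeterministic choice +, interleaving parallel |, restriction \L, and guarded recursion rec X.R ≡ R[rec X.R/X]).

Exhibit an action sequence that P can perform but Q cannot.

ccc

Reachable graph of P (3 states):
  p0 = rec X. c.c.(b.0)\{b} + c.X ⊢ -c-> p0, -c-> p1
  p1 = c.(b.0)\{b} ⊢ -c-> p2
  p2 = (b.0)\{b} ⊢ deadlocked
Reachable graph of Q (3 states):
  q0 = rec X. c.c.(b.0)\{b} + a.X ⊢ -a-> q0, -c-> q1
  q1 = c.(b.0)\{b} ⊢ -c-> q2
  q2 = (b.0)\{b} ⊢ deadlocked
Executing ccc from P (initial set {p0}):
  step 1 (c): {p0, p1}
  step 2 (c): {p0, p1, p2}
  step 3 (c): {p0, p1, p2}
  — P admits the full trace.
Executing ccc from Q (initial set {q0}):
  step 1 (c): {q1}
  step 2 (c): {q2}
  step 3 (c): ∅ (Q stuck)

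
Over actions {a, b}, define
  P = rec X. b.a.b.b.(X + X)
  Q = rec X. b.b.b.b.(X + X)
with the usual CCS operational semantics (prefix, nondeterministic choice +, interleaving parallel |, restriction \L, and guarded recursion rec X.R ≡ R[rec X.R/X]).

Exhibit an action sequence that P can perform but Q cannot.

P's transition system — 5 states:
  u0 = rec X. b.a.b.b.(X + X) ⊢ ··b··> u1
  u1 = a.b.b.((rec X. b.a.b.b.(X + X)) + (rec X. b.a.b.b.(X + X))) ⊢ ··a··> u2
  u2 = b.b.((rec X. b.a.b.b.(X + X)) + (rec X. b.a.b.b.(X + X))) ⊢ ··b··> u3
  u3 = b.((rec X. b.a.b.b.(X + X)) + (rec X. b.a.b.b.(X + X))) ⊢ ··b··> u4
  u4 = (rec X. b.a.b.b.(X + X)) + (rec X. b.a.b.b.(X + X)) ⊢ ··b··> u1
Q's transition system — 5 states:
  v0 = rec X. b.b.b.b.(X + X) ⊢ ··b··> v1
  v1 = b.b.b.((rec X. b.b.b.b.(X + X)) + (rec X. b.b.b.b.(X + X))) ⊢ ··b··> v2
  v2 = b.b.((rec X. b.b.b.b.(X + X)) + (rec X. b.b.b.b.(X + X))) ⊢ ··b··> v3
  v3 = b.((rec X. b.b.b.b.(X + X)) + (rec X. b.b.b.b.(X + X))) ⊢ ··b··> v4
  v4 = (rec X. b.b.b.b.(X + X)) + (rec X. b.b.b.b.(X + X)) ⊢ ··b··> v1
Trace ⟨ba⟩ through P, begin at {u0}:
  after b @ step 1: {u1}
  after a @ step 2: {u2}
  — P admits the full trace.
Trace ⟨ba⟩ through Q, begin at {v0}:
  after b @ step 1: {v1}
  after a @ step 2: ∅ (Q stuck)

ba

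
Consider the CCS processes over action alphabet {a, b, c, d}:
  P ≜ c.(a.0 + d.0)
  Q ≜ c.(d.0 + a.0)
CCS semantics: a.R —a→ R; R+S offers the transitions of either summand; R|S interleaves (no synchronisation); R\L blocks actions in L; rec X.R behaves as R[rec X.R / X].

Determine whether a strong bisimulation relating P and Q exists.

bisimilar

LTS(P): 3 reachable states
  s0 = c.(a.0 + d.0) | --c--▸ s1
  s1 = a.0 + d.0 | --a--▸ s2, --d--▸ s2
  s2 = 0 | deadlocked
LTS(Q): 3 reachable states
  t0 = c.(d.0 + a.0) | --c--▸ t1
  t1 = d.0 + a.0 | --a--▸ t2, --d--▸ t2
  t2 = 0 | deadlocked
Partition-refinement fixed point:
  B0 = {s0, t0}
  B1 = {s1, t1}
  B2 = {s2, t2}
s0 ∈ B0, t0 ∈ B0 → same block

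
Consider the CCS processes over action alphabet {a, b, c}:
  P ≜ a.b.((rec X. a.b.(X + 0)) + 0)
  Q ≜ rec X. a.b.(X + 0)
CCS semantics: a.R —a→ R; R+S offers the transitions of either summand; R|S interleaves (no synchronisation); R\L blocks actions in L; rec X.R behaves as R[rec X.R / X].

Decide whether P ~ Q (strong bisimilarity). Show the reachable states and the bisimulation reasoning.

LTS(P): 3 reachable states
  u0 = a.b.((rec X. a.b.(X + 0)) + 0) | -a-> u1
  u1 = b.((rec X. a.b.(X + 0)) + 0) | -b-> u2
  u2 = (rec X. a.b.(X + 0)) + 0 | -a-> u1
LTS(Q): 3 reachable states
  v0 = rec X. a.b.(X + 0) | -a-> v1
  v1 = b.((rec X. a.b.(X + 0)) + 0) | -b-> v2
  v2 = (rec X. a.b.(X + 0)) + 0 | -a-> v1
Coarsest stable partition (strong bisimilarity classes):
  B0 = {u0, u2, v0, v2}
  B1 = {u1, v1}
u0 ∈ B0, v0 ∈ B0 → same block

YES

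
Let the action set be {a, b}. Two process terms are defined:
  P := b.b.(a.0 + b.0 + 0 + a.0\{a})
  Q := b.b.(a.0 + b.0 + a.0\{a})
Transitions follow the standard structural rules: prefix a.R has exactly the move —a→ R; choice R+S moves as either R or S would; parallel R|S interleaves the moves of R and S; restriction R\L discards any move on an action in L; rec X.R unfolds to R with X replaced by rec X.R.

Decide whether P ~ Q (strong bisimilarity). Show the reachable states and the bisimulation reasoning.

P's transition system — 5 states:
  m0 = b.b.(a.0 + b.0 + 0 + a.0\{a}) :: --b--▸ m1
  m1 = b.(a.0 + b.0 + 0 + a.0\{a}) :: --b--▸ m2
  m2 = a.0 + b.0 + 0 + a.0\{a} :: --a--▸ m3, --a--▸ m4, --b--▸ m3
  m3 = 0 :: deadlocked
  m4 = 0\{a} :: deadlocked
Q's transition system — 5 states:
  n0 = b.b.(a.0 + b.0 + a.0\{a}) :: --b--▸ n1
  n1 = b.(a.0 + b.0 + a.0\{a}) :: --b--▸ n2
  n2 = a.0 + b.0 + a.0\{a} :: --a--▸ n3, --a--▸ n4, --b--▸ n3
  n3 = 0 :: deadlocked
  n4 = 0\{a} :: deadlocked
Coarsest stable partition (strong bisimilarity classes):
  B0 = {m0, n0}
  B1 = {m1, n1}
  B2 = {m2, n2}
  B3 = {m3, m4, n3, n4}
m0 ∈ B0, n0 ∈ B0 → same block

YES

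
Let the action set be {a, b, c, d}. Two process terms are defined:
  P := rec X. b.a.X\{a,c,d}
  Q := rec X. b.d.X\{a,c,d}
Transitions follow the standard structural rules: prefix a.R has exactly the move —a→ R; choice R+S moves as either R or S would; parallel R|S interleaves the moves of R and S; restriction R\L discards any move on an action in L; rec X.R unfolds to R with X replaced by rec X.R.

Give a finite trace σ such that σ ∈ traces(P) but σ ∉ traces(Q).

ba

LTS(P): 4 reachable states
  p0 = rec X. b.a.X\{a,c,d} ⊢ —b→ p1
  p1 = a.(rec X. b.a.X\{a,c,d})\{a,c,d} ⊢ —a→ p2
  p2 = (rec X. b.a.X\{a,c,d})\{a,c,d} ⊢ —b→ p3
  p3 = (a.(rec X. b.a.X\{a,c,d})\{a,c,d})\{a,c,d} ⊢ stopped
LTS(Q): 4 reachable states
  q0 = rec X. b.d.X\{a,c,d} ⊢ —b→ q1
  q1 = d.(rec X. b.d.X\{a,c,d})\{a,c,d} ⊢ —d→ q2
  q2 = (rec X. b.d.X\{a,c,d})\{a,c,d} ⊢ —b→ q3
  q3 = (d.(rec X. b.d.X\{a,c,d})\{a,c,d})\{a,c,d} ⊢ stopped
Executing ba from P (initial set {p0}):
  step 1 (b): {p1}
  step 2 (a): {p2}
  P completes σ.
Executing ba from Q (initial set {q0}):
  step 1 (b): {q1}
  step 2 (a): no successor for Q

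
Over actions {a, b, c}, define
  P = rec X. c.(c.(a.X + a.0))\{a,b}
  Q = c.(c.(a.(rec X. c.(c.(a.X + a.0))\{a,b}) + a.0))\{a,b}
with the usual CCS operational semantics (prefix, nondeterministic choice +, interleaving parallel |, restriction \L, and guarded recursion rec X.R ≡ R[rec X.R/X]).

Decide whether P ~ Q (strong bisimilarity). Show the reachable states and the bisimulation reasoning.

YES

P's transition system — 3 states:
  m0 = rec X. c.(c.(a.X + a.0))\{a,b} | =c=> m1
  m1 = (c.(a.(rec X. c.(c.(a.X + a.0))\{a,b}) + a.0))\{a,b} | =c=> m2
  m2 = (a.(rec X. c.(c.(a.X + a.0))\{a,b}) + a.0)\{a,b} | (no moves)
Q's transition system — 3 states:
  n0 = c.(c.(a.(rec X. c.(c.(a.X + a.0))\{a,b}) + a.0))\{a,b} | =c=> n1
  n1 = (c.(a.(rec X. c.(c.(a.X + a.0))\{a,b}) + a.0))\{a,b} | =c=> n2
  n2 = (a.(rec X. c.(c.(a.X + a.0))\{a,b}) + a.0)\{a,b} | (no moves)
Coarsest stable partition (strong bisimilarity classes):
  B0 = {m0, n0}
  B1 = {m1, n1}
  B2 = {m2, n2}
m0 ∈ B0, n0 ∈ B0 → same block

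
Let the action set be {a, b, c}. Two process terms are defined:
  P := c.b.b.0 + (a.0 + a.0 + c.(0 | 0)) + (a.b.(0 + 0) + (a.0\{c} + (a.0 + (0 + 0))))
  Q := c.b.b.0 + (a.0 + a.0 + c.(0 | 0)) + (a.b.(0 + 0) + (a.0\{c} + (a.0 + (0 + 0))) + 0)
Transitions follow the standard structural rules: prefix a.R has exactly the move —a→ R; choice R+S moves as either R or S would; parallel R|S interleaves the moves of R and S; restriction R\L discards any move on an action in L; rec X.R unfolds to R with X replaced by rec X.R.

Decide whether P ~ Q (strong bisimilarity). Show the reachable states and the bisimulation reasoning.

YES

LTS(P): 8 reachable states
  p0 = c.b.b.0 + (a.0 + a.0 + c.(0 | 0)) + (a.b.(0 + 0) + (a.0\{c} + (a.0 + (0 + 0)))) ⊢ ··a··> p1, ··a··> p2, ··a··> p3, ··c··> p4, ··c··> p5
  p1 = 0 ⊢ (no moves)
  p2 = 0\{c} ⊢ (no moves)
  p3 = b.(0 + 0) ⊢ ··b··> p6
  p4 = 0 | 0 ⊢ (no moves)
  p5 = b.b.0 ⊢ ··b··> p7
  p6 = 0 + 0 ⊢ (no moves)
  p7 = b.0 ⊢ ··b··> p1
LTS(Q): 8 reachable states
  q0 = c.b.b.0 + (a.0 + a.0 + c.(0 | 0)) + (a.b.(0 + 0) + (a.0\{c} + (a.0 + (0 + 0))) + 0) ⊢ ··a··> q1, ··a··> q2, ··a··> q3, ··c··> q4, ··c··> q5
  q1 = 0 ⊢ (no moves)
  q2 = 0\{c} ⊢ (no moves)
  q3 = b.(0 + 0) ⊢ ··b··> q6
  q4 = 0 | 0 ⊢ (no moves)
  q5 = b.b.0 ⊢ ··b··> q7
  q6 = 0 + 0 ⊢ (no moves)
  q7 = b.0 ⊢ ··b··> q1
Partition-refinement fixed point:
  B0 = {p0, q0}
  B1 = {p1, p2, p4, p6, q1, q2, q4, q6}
  B2 = {p5, q5}
  B3 = {p3, p7, q3, q7}
p0 ∈ B0, q0 ∈ B0 → same block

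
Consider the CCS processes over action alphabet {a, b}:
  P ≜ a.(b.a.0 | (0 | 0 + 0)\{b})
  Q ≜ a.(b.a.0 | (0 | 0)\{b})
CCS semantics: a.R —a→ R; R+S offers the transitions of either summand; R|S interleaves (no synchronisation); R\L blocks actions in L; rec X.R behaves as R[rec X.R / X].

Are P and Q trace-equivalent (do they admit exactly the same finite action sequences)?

P's transition system — 4 states:
  m0 = a.(b.a.0 | (0 | 0 + 0)\{b}) | --a--▸ m1
  m1 = b.a.0 | (0 | 0 + 0)\{b} | --b--▸ m2
  m2 = a.0 | (0 | 0 + 0)\{b} | --a--▸ m3
  m3 = 0 | (0 | 0 + 0)\{b} | ∅
Q's transition system — 4 states:
  n0 = a.(b.a.0 | (0 | 0)\{b}) | --a--▸ n1
  n1 = b.a.0 | (0 | 0)\{b} | --b--▸ n2
  n2 = a.0 | (0 | 0)\{b} | --a--▸ n3
  n3 = 0 | (0 | 0)\{b} | ∅
Bisimilarity quotient blocks:
  B0 = {m0, n0}
  B1 = {m1, n1}
  B2 = {m2, n2}
  B3 = {m3, n3}
m0 ∈ B0, n0 ∈ B0 → same block
Bisimilar ⇒ trace-equivalent.

trace-equivalent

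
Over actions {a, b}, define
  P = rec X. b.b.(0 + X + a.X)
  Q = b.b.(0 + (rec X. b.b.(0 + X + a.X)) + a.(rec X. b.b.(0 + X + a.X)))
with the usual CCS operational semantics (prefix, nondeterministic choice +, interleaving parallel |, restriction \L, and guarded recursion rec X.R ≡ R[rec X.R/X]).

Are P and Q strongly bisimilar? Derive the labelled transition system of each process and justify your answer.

Reachable graph of P (3 states):
  s0 = rec X. b.b.(0 + X + a.X) → =b=> s1
  s1 = b.(0 + (rec X. b.b.(0 + X + a.X)) + a.(rec X. b.b.(0 + X + a.X))) → =b=> s2
  s2 = 0 + (rec X. b.b.(0 + X + a.X)) + a.(rec X. b.b.(0 + X + a.X)) → =a=> s0, =b=> s1
Reachable graph of Q (4 states):
  t0 = b.b.(0 + (rec X. b.b.(0 + X + a.X)) + a.(rec X. b.b.(0 + X + a.X))) → =b=> t1
  t1 = b.(0 + (rec X. b.b.(0 + X + a.X)) + a.(rec X. b.b.(0 + X + a.X))) → =b=> t2
  t2 = 0 + (rec X. b.b.(0 + X + a.X)) + a.(rec X. b.b.(0 + X + a.X)) → =a=> t3, =b=> t1
  t3 = rec X. b.b.(0 + X + a.X) → =b=> t1
Coarsest stable partition (strong bisimilarity classes):
  B0 = {s0, t0, t3}
  B1 = {s1, t1}
  B2 = {s2, t2}
s0 ∈ B0, t0 ∈ B0 → same block

P ~ Q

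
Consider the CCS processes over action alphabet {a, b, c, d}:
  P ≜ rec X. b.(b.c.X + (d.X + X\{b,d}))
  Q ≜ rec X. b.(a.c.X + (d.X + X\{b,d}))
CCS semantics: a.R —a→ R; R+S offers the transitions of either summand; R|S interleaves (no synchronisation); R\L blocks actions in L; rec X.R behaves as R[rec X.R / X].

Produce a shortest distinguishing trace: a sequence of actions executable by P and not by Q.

P's transition system — 3 states:
  p0 = rec X. b.(b.c.X + (d.X + X\{b,d})) ⊢ --b--▸ p1
  p1 = b.c.(rec X. b.(b.c.X + (d.X + X\{b,d}))) + (d.(rec X. b.(b.c.X + (d.X + X\{b,d}))) + (rec X. b.(b.c.X + (d.X + X\{b,d})))\{b,d}) ⊢ --b--▸ p2, --d--▸ p0
  p2 = c.(rec X. b.(b.c.X + (d.X + X\{b,d}))) ⊢ --c--▸ p0
Q's transition system — 3 states:
  q0 = rec X. b.(a.c.X + (d.X + X\{b,d})) ⊢ --b--▸ q1
  q1 = a.c.(rec X. b.(a.c.X + (d.X + X\{b,d}))) + (d.(rec X. b.(a.c.X + (d.X + X\{b,d}))) + (rec X. b.(a.c.X + (d.X + X\{b,d})))\{b,d}) ⊢ --a--▸ q2, --d--▸ q0
  q2 = c.(rec X. b.(a.c.X + (d.X + X\{b,d}))) ⊢ --c--▸ q0
Executing bb from P (initial set {p0}):
  step 1 (b): {p1}
  step 2 (b): {p2}
  P completes σ.
Executing bb from Q (initial set {q0}):
  step 1 (b): {q1}
  step 2 (b): ∅  — Q cannot continue

bb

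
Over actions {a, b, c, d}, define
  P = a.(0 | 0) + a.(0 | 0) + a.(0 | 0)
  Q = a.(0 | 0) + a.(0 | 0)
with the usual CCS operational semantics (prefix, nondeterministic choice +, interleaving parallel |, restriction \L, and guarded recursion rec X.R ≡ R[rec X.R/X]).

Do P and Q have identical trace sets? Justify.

YES

LTS(P): 2 reachable states
  s0 = a.(0 | 0) + a.(0 | 0) + a.(0 | 0) :: ··a··> s1
  s1 = 0 | 0 :: ·
LTS(Q): 2 reachable states
  t0 = a.(0 | 0) + a.(0 | 0) :: ··a··> t1
  t1 = 0 | 0 :: ·
Coarsest stable partition (strong bisimilarity classes):
  B0 = {s0, t0}
  B1 = {s1, t1}
s0 ∈ B0, t0 ∈ B0 → same block
Bisimilar ⇒ trace-equivalent.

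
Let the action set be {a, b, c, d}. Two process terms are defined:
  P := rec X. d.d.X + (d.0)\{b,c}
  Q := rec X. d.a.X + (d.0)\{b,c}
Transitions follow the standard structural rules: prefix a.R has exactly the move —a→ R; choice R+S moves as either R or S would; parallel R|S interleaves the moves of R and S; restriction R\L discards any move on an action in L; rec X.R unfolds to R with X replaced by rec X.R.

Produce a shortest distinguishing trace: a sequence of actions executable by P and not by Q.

dd

LTS(P): 3 reachable states
  m0 = rec X. d.d.X + (d.0)\{b,c} | —d→ m1, —d→ m2
  m1 = 0\{b,c} | deadlocked
  m2 = d.(rec X. d.d.X + (d.0)\{b,c}) | —d→ m0
LTS(Q): 3 reachable states
  n0 = rec X. d.a.X + (d.0)\{b,c} | —d→ n1, —d→ n2
  n1 = 0\{b,c} | deadlocked
  n2 = a.(rec X. d.a.X + (d.0)\{b,c}) | —a→ n0
Run σ = ⟨dd⟩ on P: start {m0}
  after d @ step 1: {m1, m2}
  after d @ step 2: {m0}
  ✓ P
Run σ = ⟨dd⟩ on Q: start {n0}
  after d @ step 1: {n1, n2}
  after d @ step 2: ∅ (Q stuck)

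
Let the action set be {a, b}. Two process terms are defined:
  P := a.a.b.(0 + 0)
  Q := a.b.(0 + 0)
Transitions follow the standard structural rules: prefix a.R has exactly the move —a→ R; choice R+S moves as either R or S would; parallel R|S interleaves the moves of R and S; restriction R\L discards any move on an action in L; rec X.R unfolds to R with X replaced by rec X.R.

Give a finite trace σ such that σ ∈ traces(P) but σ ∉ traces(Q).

aa

Reachable graph of P (4 states):
  s0 = a.a.b.(0 + 0) has moves --a--▸ s1
  s1 = a.b.(0 + 0) has moves --a--▸ s2
  s2 = b.(0 + 0) has moves --b--▸ s3
  s3 = 0 + 0 has moves ·
Reachable graph of Q (3 states):
  t0 = a.b.(0 + 0) has moves --a--▸ t1
  t1 = b.(0 + 0) has moves --b--▸ t2
  t2 = 0 + 0 has moves ·
Executing aa from P (initial set {s0}):
  after a @ step 1: {s1}
  after a @ step 2: {s2}
  ✓ P
Executing aa from Q (initial set {t0}):
  after a @ step 1: {t1}
  after a @ step 2: ∅  — Q cannot continue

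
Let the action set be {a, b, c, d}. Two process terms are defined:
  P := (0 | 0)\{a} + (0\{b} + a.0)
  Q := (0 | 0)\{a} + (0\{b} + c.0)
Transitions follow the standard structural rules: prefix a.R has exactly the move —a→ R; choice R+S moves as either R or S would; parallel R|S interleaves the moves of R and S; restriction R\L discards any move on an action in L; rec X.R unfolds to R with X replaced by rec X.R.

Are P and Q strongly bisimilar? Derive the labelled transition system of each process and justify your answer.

P's transition system — 2 states:
  s0 = (0 | 0)\{a} + (0\{b} + a.0) ⊢ —a→ s1
  s1 = 0 ⊢ stopped
Q's transition system — 2 states:
  t0 = (0 | 0)\{a} + (0\{b} + c.0) ⊢ —c→ t1
  t1 = 0 ⊢ stopped
Bisimilarity quotient blocks:
  B0 = {s0}
  B1 = {s1, t1}
  B2 = {t0}
s0 ∈ B0, t0 ∈ B2 → different blocks

NO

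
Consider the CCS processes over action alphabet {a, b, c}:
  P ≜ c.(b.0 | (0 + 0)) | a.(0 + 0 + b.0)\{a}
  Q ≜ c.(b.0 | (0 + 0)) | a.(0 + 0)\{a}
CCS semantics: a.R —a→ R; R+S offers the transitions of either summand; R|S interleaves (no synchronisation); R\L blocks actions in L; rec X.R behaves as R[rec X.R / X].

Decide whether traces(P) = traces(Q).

P's transition system — 9 states:
  s0 = c.(b.0 | (0 + 0)) | a.(0 + 0 + b.0)\{a} | -a-> s1, -c-> s2
  s1 = c.(b.0 | (0 + 0)) | (0 + 0 + b.0)\{a} | -b-> s3, -c-> s4
  s2 = b.0 | (0 + 0) | a.(0 + 0 + b.0)\{a} | -a-> s4, -b-> s5
  s3 = c.(b.0 | (0 + 0)) | 0\{a} | -c-> s6
  s4 = b.0 | (0 + 0) | (0 + 0 + b.0)\{a} | -b-> s6, -b-> s7
  s5 = 0 | (0 + 0) | a.(0 + 0 + b.0)\{a} | -a-> s7
  s6 = b.0 | (0 + 0) | 0\{a} | -b-> s8
  s7 = 0 | (0 + 0) | (0 + 0 + b.0)\{a} | -b-> s8
  s8 = 0 | (0 + 0) | 0\{a} | ∅
Q's transition system — 6 states:
  t0 = c.(b.0 | (0 + 0)) | a.(0 + 0)\{a} | -a-> t1, -c-> t2
  t1 = c.(b.0 | (0 + 0)) | (0 + 0)\{a} | -c-> t3
  t2 = b.0 | (0 + 0) | a.(0 + 0)\{a} | -a-> t3, -b-> t4
  t3 = b.0 | (0 + 0) | (0 + 0)\{a} | -b-> t5
  t4 = 0 | (0 + 0) | a.(0 + 0)\{a} | -a-> t5
  t5 = 0 | (0 + 0) | (0 + 0)\{a} | ∅
Trace ⟨ab⟩ through P, begin at {s0}:
  step 1 (a): {s1}
  step 2 (b): {s3}
  — P admits the full trace.
Trace ⟨ab⟩ through Q, begin at {t0}:
  step 1 (a): {t1}
  step 2 (b): ∅  — Q cannot continue

trace-distinct — witness ⟨ab⟩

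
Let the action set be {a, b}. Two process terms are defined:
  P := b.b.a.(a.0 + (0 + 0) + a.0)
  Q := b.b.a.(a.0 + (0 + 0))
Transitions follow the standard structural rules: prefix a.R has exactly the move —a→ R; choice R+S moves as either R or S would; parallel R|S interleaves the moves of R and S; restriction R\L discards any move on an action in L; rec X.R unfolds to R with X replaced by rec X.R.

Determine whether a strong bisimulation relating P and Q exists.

YES

P's transition system — 5 states:
  s0 = b.b.a.(a.0 + (0 + 0) + a.0) ⊢ -b-> s1
  s1 = b.a.(a.0 + (0 + 0) + a.0) ⊢ -b-> s2
  s2 = a.(a.0 + (0 + 0) + a.0) ⊢ -a-> s3
  s3 = a.0 + (0 + 0) + a.0 ⊢ -a-> s4
  s4 = 0 ⊢ ·
Q's transition system — 5 states:
  t0 = b.b.a.(a.0 + (0 + 0)) ⊢ -b-> t1
  t1 = b.a.(a.0 + (0 + 0)) ⊢ -b-> t2
  t2 = a.(a.0 + (0 + 0)) ⊢ -a-> t3
  t3 = a.0 + (0 + 0) ⊢ -a-> t4
  t4 = 0 ⊢ ·
Bisimilarity quotient blocks:
  B0 = {s0, t0}
  B1 = {s1, t1}
  B2 = {s2, t2}
  B3 = {s3, t3}
  B4 = {s4, t4}
s0 ∈ B0, t0 ∈ B0 → same block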